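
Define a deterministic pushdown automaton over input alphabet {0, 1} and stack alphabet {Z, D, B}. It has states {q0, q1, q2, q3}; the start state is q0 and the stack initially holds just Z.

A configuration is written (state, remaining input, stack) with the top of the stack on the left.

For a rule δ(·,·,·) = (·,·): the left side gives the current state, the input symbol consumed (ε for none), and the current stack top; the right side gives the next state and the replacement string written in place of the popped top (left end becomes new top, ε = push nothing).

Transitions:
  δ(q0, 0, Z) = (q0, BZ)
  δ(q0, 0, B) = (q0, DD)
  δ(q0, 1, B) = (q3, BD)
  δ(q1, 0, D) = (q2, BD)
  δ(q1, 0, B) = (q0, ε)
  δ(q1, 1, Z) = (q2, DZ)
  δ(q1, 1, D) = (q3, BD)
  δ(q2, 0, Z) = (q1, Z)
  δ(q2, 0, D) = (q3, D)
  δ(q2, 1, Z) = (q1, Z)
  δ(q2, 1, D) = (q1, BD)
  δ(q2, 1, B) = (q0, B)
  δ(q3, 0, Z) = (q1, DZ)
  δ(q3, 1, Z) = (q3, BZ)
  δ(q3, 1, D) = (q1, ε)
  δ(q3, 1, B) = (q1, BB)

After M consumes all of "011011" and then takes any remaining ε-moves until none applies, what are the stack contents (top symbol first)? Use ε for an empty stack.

BBDDZ

(q0, 011011, Z) ⊢ (q0, 11011, BZ) ⊢ (q3, 1011, BDZ) ⊢ (q1, 011, BBDZ) ⊢ (q0, 11, BDZ) ⊢ (q3, 1, BDDZ) ⊢ (q1, ε, BBDDZ)
All input consumed in state q1 with stack BBDDZ.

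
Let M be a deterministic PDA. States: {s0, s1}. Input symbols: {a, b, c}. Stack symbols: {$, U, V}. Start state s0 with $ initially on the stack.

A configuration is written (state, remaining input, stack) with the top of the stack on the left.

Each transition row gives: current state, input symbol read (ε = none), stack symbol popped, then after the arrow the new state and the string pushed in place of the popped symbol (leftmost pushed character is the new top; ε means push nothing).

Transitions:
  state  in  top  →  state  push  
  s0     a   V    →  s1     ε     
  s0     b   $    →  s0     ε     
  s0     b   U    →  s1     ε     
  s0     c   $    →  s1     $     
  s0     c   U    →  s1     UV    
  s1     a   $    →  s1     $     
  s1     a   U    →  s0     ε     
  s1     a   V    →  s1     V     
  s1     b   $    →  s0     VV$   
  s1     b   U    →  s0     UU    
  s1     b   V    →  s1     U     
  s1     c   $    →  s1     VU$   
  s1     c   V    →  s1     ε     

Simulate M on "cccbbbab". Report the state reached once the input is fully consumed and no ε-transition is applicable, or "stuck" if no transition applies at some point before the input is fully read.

(s0, cccbbbab, $)
  read c, top $: go to s1, push $ → (s1, ccbbbab, $)
  read c, top $: go to s1, push VU$ → (s1, cbbbab, VU$)
  read c, top V: go to s1, push ε → (s1, bbbab, U$)
  read b, top U: go to s0, push UU → (s0, bbab, UU$)
  read b, top U: go to s1, push ε → (s1, bab, U$)
  read b, top U: go to s0, push UU → (s0, ab, UU$)
No transition for (s0, a, top U); M blocks with input ab remaining.

stuck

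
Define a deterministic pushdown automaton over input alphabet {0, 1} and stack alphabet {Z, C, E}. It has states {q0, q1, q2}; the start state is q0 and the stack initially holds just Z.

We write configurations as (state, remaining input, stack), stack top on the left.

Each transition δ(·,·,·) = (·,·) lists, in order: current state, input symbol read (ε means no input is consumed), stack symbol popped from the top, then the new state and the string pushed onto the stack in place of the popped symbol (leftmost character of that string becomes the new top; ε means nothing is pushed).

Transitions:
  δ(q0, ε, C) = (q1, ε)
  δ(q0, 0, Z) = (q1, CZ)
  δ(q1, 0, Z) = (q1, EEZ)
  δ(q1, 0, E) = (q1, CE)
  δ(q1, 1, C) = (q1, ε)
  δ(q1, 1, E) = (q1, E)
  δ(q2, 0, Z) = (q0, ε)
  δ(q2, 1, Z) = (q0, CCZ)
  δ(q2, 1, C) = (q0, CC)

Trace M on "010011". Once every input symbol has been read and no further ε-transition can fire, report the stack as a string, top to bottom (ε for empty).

(q0, 010011, Z) ⊢ (q1, 10011, CZ) ⊢ (q1, 0011, Z) ⊢ (q1, 011, EEZ) ⊢ (q1, 11, CEEZ) ⊢ (q1, 1, EEZ) ⊢ (q1, ε, EEZ)
All input consumed in state q1 with stack EEZ.

EEZ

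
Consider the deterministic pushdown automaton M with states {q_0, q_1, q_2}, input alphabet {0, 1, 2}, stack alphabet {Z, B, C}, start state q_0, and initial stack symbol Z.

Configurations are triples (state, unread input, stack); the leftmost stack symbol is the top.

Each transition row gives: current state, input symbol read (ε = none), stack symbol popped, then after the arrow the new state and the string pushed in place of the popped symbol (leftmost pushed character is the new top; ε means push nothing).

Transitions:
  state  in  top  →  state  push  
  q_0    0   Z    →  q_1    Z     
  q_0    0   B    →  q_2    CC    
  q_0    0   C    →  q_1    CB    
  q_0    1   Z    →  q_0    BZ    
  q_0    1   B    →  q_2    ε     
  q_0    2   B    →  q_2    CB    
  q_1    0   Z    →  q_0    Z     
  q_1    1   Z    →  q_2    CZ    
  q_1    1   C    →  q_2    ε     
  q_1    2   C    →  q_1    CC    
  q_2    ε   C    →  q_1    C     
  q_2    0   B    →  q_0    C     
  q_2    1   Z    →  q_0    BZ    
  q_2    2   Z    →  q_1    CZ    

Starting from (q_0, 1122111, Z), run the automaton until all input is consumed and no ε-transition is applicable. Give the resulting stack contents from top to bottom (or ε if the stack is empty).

(q_0, 1122111, Z) ⊢ (q_0, 122111, BZ) ⊢ (q_2, 22111, Z) ⊢ (q_1, 2111, CZ) ⊢ (q_1, 111, CCZ) ⊢ (q_2, 11, CZ) ⊢ (q_1, 11, CZ) ⊢ (q_2, 1, Z) ⊢ (q_0, ε, BZ)
All input consumed in state q_0 with stack BZ.

BZ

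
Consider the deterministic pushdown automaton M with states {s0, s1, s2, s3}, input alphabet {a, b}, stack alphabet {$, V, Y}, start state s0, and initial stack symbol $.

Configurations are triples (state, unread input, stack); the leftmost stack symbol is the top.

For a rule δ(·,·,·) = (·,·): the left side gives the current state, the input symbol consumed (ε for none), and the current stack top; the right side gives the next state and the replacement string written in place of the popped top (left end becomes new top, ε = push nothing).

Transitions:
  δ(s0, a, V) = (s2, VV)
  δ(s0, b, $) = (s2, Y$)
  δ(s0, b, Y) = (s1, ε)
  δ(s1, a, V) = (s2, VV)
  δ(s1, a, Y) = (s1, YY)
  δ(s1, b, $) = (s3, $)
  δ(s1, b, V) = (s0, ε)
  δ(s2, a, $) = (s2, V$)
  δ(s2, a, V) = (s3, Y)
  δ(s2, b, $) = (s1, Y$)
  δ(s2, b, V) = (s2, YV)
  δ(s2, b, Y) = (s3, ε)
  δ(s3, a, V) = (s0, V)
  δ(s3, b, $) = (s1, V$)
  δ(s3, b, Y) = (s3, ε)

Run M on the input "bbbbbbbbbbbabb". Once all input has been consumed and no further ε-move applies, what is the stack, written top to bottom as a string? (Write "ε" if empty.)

(s0, bbbbbbbbbbbabb, $) ⊢ (s2, bbbbbbbbbbabb, Y$) ⊢ (s3, bbbbbbbbbabb, $) ⊢ (s1, bbbbbbbbabb, V$) ⊢ (s0, bbbbbbbabb, $) ⊢ (s2, bbbbbbabb, Y$) ⊢ (s3, bbbbbabb, $) ⊢ (s1, bbbbabb, V$) ⊢ (s0, bbbabb, $) ⊢ (s2, bbabb, Y$) ⊢ (s3, babb, $) ⊢ (s1, abb, V$) ⊢ (s2, bb, VV$) ⊢ (s2, b, YVV$) ⊢ (s3, ε, VV$)
All input consumed in state s3 with stack VV$.

VV$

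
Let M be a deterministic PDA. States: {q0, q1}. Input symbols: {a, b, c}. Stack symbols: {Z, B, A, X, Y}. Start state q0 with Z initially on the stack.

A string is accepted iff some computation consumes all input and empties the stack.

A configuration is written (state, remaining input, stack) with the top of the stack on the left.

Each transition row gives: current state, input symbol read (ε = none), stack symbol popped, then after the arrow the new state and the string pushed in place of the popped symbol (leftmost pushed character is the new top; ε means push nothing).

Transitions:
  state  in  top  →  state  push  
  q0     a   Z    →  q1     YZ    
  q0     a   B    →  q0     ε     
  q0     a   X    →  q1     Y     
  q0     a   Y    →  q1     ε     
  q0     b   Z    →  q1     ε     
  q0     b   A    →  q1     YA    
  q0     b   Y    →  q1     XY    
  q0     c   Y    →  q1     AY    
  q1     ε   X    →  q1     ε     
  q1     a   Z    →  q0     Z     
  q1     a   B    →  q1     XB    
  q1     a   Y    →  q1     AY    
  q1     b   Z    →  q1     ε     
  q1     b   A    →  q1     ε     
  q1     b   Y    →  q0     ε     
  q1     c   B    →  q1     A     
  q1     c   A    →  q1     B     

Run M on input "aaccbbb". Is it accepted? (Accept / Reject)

(q0, aaccbbb, Z) ⊢ (q1, accbbb, YZ) ⊢ (q1, ccbbb, AYZ) ⊢ (q1, cbbb, BYZ) ⊢ (q1, bbb, AYZ) ⊢ (q1, bb, YZ) ⊢ (q0, b, Z) ⊢ (q1, ε, ε)
All input consumed and the stack is empty.

Accept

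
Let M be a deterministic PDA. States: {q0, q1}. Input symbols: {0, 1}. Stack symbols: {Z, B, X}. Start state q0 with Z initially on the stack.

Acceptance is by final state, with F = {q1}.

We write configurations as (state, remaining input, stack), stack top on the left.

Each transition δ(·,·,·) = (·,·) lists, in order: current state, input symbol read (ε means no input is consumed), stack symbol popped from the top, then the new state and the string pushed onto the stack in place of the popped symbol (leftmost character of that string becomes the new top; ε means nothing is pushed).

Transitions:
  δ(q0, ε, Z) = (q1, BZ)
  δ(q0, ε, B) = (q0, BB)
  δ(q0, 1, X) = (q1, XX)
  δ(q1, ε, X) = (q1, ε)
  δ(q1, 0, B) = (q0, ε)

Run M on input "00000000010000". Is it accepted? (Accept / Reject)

Reject

(q0, 00000000010000, Z) ⊢ (q1, 00000000010000, BZ) ⊢ (q0, 0000000010000, Z) ⊢ (q1, 0000000010000, BZ) ⊢ (q0, 000000010000, Z) ⊢ (q1, 000000010000, BZ) ⊢ (q0, 00000010000, Z) ⊢ (q1, 00000010000, BZ) ⊢ (q0, 0000010000, Z) ⊢ (q1, 0000010000, BZ) ⊢ (q0, 000010000, Z) ⊢ (q1, 000010000, BZ) ⊢ (q0, 00010000, Z) ⊢ (q1, 00010000, BZ) ⊢ (q0, 0010000, Z) ⊢ (q1, 0010000, BZ) ⊢ (q0, 010000, Z) ⊢ (q1, 010000, BZ) ⊢ (q0, 10000, Z) ⊢ (q1, 10000, BZ)
No transition applies at (q1, 10000, BZ); input not fully consumed.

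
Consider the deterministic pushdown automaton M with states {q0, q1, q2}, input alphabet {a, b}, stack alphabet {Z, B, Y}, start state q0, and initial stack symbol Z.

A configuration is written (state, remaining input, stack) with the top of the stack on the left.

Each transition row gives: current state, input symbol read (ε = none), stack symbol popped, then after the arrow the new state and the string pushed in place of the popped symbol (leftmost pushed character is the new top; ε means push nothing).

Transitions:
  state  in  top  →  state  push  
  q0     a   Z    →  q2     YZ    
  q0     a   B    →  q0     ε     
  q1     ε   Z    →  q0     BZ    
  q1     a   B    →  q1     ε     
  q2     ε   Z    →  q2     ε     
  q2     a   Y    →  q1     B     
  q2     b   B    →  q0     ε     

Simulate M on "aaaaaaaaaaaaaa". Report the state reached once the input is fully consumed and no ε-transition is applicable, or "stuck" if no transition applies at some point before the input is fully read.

(q0, aaaaaaaaaaaaaa, Z)
  read a, top Z: go to q2, push YZ → (q2, aaaaaaaaaaaaa, YZ)
  read a, top Y: go to q1, push B → (q1, aaaaaaaaaaaa, BZ)
  read a, top B: go to q1, push ε → (q1, aaaaaaaaaaa, Z)
  ε-move, top Z: go to q0, push BZ → (q0, aaaaaaaaaaa, BZ)
  read a, top B: go to q0, push ε → (q0, aaaaaaaaaa, Z)
  read a, top Z: go to q2, push YZ → (q2, aaaaaaaaa, YZ)
  read a, top Y: go to q1, push B → (q1, aaaaaaaa, BZ)
  read a, top B: go to q1, push ε → (q1, aaaaaaa, Z)
  ε-move, top Z: go to q0, push BZ → (q0, aaaaaaa, BZ)
  read a, top B: go to q0, push ε → (q0, aaaaaa, Z)
  read a, top Z: go to q2, push YZ → (q2, aaaaa, YZ)
  read a, top Y: go to q1, push B → (q1, aaaa, BZ)
  read a, top B: go to q1, push ε → (q1, aaa, Z)
  ε-move, top Z: go to q0, push BZ → (q0, aaa, BZ)
  read a, top B: go to q0, push ε → (q0, aa, Z)
  read a, top Z: go to q2, push YZ → (q2, a, YZ)
  read a, top Y: go to q1, push B → (q1, ε, BZ)
All input consumed; M is in state q1.

q1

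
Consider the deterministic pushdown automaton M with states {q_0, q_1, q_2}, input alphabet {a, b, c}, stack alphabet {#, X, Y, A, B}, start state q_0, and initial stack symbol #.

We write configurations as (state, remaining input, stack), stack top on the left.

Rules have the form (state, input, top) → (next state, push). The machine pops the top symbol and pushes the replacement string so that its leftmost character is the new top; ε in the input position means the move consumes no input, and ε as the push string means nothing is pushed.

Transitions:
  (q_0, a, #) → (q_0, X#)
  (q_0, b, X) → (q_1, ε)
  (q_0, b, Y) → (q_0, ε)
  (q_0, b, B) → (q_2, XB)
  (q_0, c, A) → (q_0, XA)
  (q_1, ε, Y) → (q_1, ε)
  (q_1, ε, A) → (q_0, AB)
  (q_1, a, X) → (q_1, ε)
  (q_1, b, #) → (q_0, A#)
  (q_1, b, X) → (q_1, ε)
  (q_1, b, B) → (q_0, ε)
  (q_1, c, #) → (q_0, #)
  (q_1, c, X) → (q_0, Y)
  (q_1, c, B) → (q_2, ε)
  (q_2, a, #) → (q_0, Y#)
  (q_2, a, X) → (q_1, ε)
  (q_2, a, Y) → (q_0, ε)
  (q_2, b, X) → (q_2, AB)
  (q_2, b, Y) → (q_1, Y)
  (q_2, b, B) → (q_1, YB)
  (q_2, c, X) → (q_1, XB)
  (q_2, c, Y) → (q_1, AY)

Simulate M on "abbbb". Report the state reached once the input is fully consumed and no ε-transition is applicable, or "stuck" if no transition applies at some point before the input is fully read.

stuck

(q_0, abbbb, #)
  read a, top #: go to q_0, push X# → (q_0, bbbb, X#)
  read b, top X: go to q_1, push ε → (q_1, bbb, #)
  read b, top #: go to q_0, push A# → (q_0, bb, A#)
No transition for (q_0, b, top A); M blocks with input bb remaining.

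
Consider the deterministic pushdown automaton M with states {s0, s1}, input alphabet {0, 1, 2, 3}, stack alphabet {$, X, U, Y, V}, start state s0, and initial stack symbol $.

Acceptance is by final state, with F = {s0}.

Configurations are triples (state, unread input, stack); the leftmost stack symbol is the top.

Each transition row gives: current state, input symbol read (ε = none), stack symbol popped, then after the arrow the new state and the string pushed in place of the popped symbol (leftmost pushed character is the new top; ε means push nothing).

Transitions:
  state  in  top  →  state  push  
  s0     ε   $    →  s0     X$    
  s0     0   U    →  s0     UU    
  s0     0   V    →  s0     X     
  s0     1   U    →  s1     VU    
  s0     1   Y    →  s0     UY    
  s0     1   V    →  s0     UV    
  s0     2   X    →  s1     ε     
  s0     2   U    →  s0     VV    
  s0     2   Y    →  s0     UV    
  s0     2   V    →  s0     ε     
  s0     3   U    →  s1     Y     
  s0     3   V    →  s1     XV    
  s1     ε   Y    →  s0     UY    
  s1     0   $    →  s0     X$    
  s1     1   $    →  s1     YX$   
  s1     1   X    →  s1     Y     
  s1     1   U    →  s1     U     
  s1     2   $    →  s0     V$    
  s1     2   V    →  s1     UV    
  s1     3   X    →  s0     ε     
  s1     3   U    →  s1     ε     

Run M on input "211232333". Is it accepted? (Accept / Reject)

Reject

(s0, 211232333, $)
  ε-move, top $: go to s0, push X$ → (s0, 211232333, X$)
  read 2, top X: go to s1, push ε → (s1, 11232333, $)
  read 1, top $: go to s1, push YX$ → (s1, 1232333, YX$)
  ε-move, top Y: go to s0, push UY → (s0, 1232333, UYX$)
  read 1, top U: go to s1, push VU → (s1, 232333, VUYX$)
  read 2, top V: go to s1, push UV → (s1, 32333, UVUYX$)
  read 3, top U: go to s1, push ε → (s1, 2333, VUYX$)
  read 2, top V: go to s1, push UV → (s1, 333, UVUYX$)
  read 3, top U: go to s1, push ε → (s1, 33, VUYX$)
No transition applies at (s1, 33, VUYX$); input not fully consumed.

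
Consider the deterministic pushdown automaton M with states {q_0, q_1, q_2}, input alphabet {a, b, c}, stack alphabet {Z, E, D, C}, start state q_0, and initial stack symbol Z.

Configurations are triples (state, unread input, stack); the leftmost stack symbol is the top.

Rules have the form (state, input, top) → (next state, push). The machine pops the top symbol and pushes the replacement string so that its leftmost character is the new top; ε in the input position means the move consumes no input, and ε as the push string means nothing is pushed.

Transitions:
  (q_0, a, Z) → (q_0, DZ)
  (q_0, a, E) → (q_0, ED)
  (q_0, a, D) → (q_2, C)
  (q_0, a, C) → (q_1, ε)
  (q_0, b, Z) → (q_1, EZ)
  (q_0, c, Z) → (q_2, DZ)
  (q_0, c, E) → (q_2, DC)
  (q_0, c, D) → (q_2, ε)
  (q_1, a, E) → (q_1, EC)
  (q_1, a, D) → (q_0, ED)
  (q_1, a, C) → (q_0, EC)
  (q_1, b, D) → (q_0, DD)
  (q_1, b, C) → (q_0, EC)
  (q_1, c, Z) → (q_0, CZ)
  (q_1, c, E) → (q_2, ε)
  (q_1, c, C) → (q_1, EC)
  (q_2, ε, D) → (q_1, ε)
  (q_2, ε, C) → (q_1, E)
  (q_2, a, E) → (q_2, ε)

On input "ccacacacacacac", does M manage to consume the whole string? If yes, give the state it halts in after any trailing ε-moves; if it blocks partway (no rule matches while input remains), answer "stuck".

q_0

(q_0, ccacacacacacac, Z) ⊢ (q_2, cacacacacacac, DZ) ⊢ (q_1, cacacacacacac, Z) ⊢ (q_0, acacacacacac, CZ) ⊢ (q_1, cacacacacac, Z) ⊢ (q_0, acacacacac, CZ) ⊢ (q_1, cacacacac, Z) ⊢ (q_0, acacacac, CZ) ⊢ (q_1, cacacac, Z) ⊢ (q_0, acacac, CZ) ⊢ (q_1, cacac, Z) ⊢ (q_0, acac, CZ) ⊢ (q_1, cac, Z) ⊢ (q_0, ac, CZ) ⊢ (q_1, c, Z) ⊢ (q_0, ε, CZ)
All input consumed; M is in state q_0.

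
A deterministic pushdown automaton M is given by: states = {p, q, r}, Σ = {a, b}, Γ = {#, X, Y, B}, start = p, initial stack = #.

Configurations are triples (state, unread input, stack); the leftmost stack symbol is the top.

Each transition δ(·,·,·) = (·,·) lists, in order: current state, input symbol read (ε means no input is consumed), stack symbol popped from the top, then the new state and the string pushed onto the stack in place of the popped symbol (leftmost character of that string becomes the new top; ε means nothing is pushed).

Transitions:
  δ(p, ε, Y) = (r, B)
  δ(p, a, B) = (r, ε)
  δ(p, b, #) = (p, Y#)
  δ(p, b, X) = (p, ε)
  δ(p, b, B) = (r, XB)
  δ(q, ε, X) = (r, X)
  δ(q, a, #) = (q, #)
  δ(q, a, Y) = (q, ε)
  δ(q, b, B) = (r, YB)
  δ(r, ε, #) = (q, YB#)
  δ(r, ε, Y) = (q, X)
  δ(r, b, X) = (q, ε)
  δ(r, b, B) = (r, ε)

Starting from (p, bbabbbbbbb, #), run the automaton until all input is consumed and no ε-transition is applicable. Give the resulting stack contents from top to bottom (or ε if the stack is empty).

XB#

(p, bbabbbbbbb, #)
  read b, top #: go to p, push Y# → (p, babbbbbbb, Y#)
  ε-move, top Y: go to r, push B → (r, babbbbbbb, B#)
  read b, top B: go to r, push ε → (r, abbbbbbb, #)
  ε-move, top #: go to q, push YB# → (q, abbbbbbb, YB#)
  read a, top Y: go to q, push ε → (q, bbbbbbb, B#)
  read b, top B: go to r, push YB → (r, bbbbbb, YB#)
  ε-move, top Y: go to q, push X → (q, bbbbbb, XB#)
  ε-move, top X: go to r, push X → (r, bbbbbb, XB#)
  read b, top X: go to q, push ε → (q, bbbbb, B#)
  read b, top B: go to r, push YB → (r, bbbb, YB#)
  ε-move, top Y: go to q, push X → (q, bbbb, XB#)
  ε-move, top X: go to r, push X → (r, bbbb, XB#)
  read b, top X: go to q, push ε → (q, bbb, B#)
  read b, top B: go to r, push YB → (r, bb, YB#)
  ε-move, top Y: go to q, push X → (q, bb, XB#)
  ε-move, top X: go to r, push X → (r, bb, XB#)
  read b, top X: go to q, push ε → (q, b, B#)
  read b, top B: go to r, push YB → (r, ε, YB#)
  ε-move, top Y: go to q, push X → (q, ε, XB#)
  ε-move, top X: go to r, push X → (r, ε, XB#)
All input consumed in state r with stack XB#.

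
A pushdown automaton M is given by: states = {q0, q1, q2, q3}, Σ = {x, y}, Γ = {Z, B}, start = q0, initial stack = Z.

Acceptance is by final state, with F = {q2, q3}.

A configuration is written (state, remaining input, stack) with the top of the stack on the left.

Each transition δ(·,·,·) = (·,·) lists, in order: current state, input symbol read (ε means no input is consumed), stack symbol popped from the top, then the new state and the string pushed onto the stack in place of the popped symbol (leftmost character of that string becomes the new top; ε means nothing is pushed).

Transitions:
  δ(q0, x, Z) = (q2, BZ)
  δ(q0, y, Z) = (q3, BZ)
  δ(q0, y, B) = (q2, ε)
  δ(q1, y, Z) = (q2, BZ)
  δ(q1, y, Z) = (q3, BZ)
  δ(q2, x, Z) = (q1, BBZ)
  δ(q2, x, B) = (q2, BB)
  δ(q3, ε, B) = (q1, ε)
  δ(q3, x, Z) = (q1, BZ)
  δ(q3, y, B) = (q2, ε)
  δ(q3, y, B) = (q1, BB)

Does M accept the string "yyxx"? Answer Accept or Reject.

Accept

One accepting computation: (q0, yyxx, Z) ⊢ (q3, yxx, BZ) ⊢ (q1, yxx, Z) ⊢ (q2, xx, BZ) ⊢ (q2, x, BBZ) ⊢ (q2, ε, BBBZ)
All input consumed and state q2 ∈ F.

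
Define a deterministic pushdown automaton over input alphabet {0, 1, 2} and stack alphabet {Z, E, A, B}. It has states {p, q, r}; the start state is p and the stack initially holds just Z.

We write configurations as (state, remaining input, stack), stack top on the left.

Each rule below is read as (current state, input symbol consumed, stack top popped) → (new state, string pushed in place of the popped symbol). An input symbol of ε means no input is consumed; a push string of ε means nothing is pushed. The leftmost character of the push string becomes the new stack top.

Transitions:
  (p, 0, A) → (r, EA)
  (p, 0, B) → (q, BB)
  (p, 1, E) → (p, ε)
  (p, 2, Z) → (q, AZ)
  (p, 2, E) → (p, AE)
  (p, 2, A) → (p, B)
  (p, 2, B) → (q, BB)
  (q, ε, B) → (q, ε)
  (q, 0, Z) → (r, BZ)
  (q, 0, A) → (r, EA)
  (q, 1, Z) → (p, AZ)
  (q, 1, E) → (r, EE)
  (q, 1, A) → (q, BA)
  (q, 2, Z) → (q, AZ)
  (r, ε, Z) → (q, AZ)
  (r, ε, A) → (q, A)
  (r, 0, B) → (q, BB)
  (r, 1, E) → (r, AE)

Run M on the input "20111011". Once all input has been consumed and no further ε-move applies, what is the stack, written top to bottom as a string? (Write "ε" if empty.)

AEAEAZ

(p, 20111011, Z) ⊢ (q, 0111011, AZ) ⊢ (r, 111011, EAZ) ⊢ (r, 11011, AEAZ) ⊢ (q, 11011, AEAZ) ⊢ (q, 1011, BAEAZ) ⊢ (q, 1011, AEAZ) ⊢ (q, 011, BAEAZ) ⊢ (q, 011, AEAZ) ⊢ (r, 11, EAEAZ) ⊢ (r, 1, AEAEAZ) ⊢ (q, 1, AEAEAZ) ⊢ (q, ε, BAEAEAZ) ⊢ (q, ε, AEAEAZ)
All input consumed in state q with stack AEAEAZ.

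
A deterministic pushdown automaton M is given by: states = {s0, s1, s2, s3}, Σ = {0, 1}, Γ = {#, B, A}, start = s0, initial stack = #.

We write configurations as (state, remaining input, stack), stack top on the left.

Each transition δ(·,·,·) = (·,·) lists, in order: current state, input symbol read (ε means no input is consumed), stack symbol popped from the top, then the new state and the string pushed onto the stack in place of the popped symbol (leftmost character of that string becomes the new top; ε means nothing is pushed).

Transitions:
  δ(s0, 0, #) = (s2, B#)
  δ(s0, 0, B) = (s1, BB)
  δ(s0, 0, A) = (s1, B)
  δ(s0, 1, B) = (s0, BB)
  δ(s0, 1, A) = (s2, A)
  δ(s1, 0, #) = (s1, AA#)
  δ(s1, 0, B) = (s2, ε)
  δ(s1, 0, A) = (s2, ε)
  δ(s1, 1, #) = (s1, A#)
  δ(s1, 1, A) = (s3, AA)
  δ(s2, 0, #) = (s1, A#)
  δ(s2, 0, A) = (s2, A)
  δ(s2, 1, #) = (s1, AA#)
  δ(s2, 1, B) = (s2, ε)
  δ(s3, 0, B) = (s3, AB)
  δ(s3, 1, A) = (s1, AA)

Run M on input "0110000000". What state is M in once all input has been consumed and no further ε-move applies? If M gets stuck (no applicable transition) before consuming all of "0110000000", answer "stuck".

(s0, 0110000000, #)
  read 0, top #: go to s2, push B# → (s2, 110000000, B#)
  read 1, top B: go to s2, push ε → (s2, 10000000, #)
  read 1, top #: go to s1, push AA# → (s1, 0000000, AA#)
  read 0, top A: go to s2, push ε → (s2, 000000, A#)
  read 0, top A: go to s2, push A → (s2, 00000, A#)
  read 0, top A: go to s2, push A → (s2, 0000, A#)
  read 0, top A: go to s2, push A → (s2, 000, A#)
  read 0, top A: go to s2, push A → (s2, 00, A#)
  read 0, top A: go to s2, push A → (s2, 0, A#)
  read 0, top A: go to s2, push A → (s2, ε, A#)
All input consumed; M is in state s2.

s2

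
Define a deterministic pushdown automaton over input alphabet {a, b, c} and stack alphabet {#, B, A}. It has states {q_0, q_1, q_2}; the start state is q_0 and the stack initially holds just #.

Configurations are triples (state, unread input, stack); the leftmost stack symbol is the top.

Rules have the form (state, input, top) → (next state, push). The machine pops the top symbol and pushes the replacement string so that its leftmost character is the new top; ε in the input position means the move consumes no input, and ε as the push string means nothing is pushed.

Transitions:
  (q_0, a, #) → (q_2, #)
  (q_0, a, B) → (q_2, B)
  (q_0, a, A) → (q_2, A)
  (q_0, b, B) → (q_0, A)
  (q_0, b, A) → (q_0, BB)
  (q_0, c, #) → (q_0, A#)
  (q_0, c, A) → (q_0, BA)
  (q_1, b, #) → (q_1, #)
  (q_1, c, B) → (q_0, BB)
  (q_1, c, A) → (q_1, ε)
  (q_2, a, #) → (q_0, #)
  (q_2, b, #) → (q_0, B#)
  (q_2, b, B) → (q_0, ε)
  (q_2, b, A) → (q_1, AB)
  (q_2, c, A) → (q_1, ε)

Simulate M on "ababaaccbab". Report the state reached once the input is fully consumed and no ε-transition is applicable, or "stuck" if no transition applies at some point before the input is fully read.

(q_0, ababaaccbab, #) ⊢ (q_2, babaaccbab, #) ⊢ (q_0, abaaccbab, B#) ⊢ (q_2, baaccbab, B#) ⊢ (q_0, aaccbab, #) ⊢ (q_2, accbab, #) ⊢ (q_0, ccbab, #) ⊢ (q_0, cbab, A#) ⊢ (q_0, bab, BA#) ⊢ (q_0, ab, AA#) ⊢ (q_2, b, AA#) ⊢ (q_1, ε, ABA#)
All input consumed; M is in state q_1.

q_1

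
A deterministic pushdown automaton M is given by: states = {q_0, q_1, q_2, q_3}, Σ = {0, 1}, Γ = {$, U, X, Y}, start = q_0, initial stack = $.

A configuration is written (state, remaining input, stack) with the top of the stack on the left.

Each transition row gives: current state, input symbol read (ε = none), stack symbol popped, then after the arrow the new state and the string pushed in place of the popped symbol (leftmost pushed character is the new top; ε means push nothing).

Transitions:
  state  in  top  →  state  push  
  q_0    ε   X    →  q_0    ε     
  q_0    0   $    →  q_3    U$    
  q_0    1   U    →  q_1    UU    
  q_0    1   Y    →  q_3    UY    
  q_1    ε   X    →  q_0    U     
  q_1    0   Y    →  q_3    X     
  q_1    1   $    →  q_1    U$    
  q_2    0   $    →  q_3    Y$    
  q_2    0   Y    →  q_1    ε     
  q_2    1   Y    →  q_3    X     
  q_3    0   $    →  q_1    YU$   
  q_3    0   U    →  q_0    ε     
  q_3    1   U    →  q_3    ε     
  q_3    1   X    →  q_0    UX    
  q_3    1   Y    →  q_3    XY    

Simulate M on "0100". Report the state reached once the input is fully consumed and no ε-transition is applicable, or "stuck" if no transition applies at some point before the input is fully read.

q_3

(q_0, 0100, $)
  read 0, top $: go to q_3, push U$ → (q_3, 100, U$)
  read 1, top U: go to q_3, push ε → (q_3, 00, $)
  read 0, top $: go to q_1, push YU$ → (q_1, 0, YU$)
  read 0, top Y: go to q_3, push X → (q_3, ε, XU$)
All input consumed; M is in state q_3.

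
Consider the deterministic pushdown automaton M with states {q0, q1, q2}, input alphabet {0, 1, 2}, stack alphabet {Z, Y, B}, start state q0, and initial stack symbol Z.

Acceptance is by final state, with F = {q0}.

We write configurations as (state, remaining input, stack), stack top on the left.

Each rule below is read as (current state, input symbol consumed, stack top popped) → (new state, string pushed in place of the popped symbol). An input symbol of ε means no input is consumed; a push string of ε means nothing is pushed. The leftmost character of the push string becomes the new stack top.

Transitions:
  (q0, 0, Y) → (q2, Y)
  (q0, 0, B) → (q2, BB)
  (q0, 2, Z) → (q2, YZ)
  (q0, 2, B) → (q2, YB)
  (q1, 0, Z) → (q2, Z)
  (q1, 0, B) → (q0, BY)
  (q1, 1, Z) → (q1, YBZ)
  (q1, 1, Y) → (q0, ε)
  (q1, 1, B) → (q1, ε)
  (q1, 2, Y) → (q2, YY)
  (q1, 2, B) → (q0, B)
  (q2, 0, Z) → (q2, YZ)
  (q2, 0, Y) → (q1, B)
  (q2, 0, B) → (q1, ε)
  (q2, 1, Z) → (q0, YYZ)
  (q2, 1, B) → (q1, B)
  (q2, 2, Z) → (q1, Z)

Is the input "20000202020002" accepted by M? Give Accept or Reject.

Reject

(q0, 20000202020002, Z)
  read 2, top Z: go to q2, push YZ → (q2, 0000202020002, YZ)
  read 0, top Y: go to q1, push B → (q1, 000202020002, BZ)
  read 0, top B: go to q0, push BY → (q0, 00202020002, BYZ)
  read 0, top B: go to q2, push BB → (q2, 0202020002, BBYZ)
  read 0, top B: go to q1, push ε → (q1, 202020002, BYZ)
  read 2, top B: go to q0, push B → (q0, 02020002, BYZ)
  read 0, top B: go to q2, push BB → (q2, 2020002, BBYZ)
No transition applies at (q2, 2020002, BBYZ); input not fully consumed.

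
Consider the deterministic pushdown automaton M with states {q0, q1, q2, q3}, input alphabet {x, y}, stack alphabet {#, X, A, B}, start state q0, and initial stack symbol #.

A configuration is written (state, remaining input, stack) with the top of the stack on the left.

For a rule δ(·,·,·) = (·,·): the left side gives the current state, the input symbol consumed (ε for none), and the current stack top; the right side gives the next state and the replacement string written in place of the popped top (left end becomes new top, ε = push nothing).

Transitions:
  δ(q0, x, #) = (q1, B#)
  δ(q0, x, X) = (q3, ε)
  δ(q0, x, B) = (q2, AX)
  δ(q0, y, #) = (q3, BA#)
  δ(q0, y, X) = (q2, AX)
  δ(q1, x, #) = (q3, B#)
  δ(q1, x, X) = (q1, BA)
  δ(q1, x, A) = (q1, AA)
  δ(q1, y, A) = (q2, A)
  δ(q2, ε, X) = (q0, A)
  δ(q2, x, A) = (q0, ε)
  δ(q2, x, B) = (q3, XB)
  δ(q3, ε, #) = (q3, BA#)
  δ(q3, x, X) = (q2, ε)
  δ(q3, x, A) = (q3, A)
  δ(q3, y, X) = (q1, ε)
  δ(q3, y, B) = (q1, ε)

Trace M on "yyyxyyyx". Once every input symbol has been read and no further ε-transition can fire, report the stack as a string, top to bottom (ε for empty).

#

(q0, yyyxyyyx, #)
  read y, top #: go to q3, push BA# → (q3, yyxyyyx, BA#)
  read y, top B: go to q1, push ε → (q1, yxyyyx, A#)
  read y, top A: go to q2, push A → (q2, xyyyx, A#)
  read x, top A: go to q0, push ε → (q0, yyyx, #)
  read y, top #: go to q3, push BA# → (q3, yyx, BA#)
  read y, top B: go to q1, push ε → (q1, yx, A#)
  read y, top A: go to q2, push A → (q2, x, A#)
  read x, top A: go to q0, push ε → (q0, ε, #)
All input consumed in state q0 with stack #.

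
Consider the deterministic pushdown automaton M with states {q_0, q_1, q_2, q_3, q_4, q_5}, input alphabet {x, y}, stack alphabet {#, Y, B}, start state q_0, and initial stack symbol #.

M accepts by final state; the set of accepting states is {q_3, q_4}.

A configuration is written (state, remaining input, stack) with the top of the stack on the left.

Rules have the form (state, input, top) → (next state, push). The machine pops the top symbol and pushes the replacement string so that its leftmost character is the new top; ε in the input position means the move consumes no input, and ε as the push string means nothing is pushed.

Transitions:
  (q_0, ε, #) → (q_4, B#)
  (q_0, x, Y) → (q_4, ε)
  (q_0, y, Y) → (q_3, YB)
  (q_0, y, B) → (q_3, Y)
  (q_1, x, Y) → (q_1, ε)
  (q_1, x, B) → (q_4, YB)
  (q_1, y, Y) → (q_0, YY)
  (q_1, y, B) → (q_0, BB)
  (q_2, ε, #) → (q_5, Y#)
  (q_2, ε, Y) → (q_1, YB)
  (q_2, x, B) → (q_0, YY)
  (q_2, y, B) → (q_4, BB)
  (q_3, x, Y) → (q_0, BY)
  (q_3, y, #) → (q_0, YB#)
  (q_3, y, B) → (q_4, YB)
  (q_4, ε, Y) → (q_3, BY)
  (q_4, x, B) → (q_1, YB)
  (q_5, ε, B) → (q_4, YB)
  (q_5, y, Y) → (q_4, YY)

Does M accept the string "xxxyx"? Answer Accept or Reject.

Reject

(q_0, xxxyx, #)
  ε-move, top #: go to q_4, push B# → (q_4, xxxyx, B#)
  read x, top B: go to q_1, push YB → (q_1, xxyx, YB#)
  read x, top Y: go to q_1, push ε → (q_1, xyx, B#)
  read x, top B: go to q_4, push YB → (q_4, yx, YB#)
  ε-move, top Y: go to q_3, push BY → (q_3, yx, BYB#)
  read y, top B: go to q_4, push YB → (q_4, x, YBYB#)
  ε-move, top Y: go to q_3, push BY → (q_3, x, BYBYB#)
No transition applies at (q_3, x, BYBYB#); input not fully consumed.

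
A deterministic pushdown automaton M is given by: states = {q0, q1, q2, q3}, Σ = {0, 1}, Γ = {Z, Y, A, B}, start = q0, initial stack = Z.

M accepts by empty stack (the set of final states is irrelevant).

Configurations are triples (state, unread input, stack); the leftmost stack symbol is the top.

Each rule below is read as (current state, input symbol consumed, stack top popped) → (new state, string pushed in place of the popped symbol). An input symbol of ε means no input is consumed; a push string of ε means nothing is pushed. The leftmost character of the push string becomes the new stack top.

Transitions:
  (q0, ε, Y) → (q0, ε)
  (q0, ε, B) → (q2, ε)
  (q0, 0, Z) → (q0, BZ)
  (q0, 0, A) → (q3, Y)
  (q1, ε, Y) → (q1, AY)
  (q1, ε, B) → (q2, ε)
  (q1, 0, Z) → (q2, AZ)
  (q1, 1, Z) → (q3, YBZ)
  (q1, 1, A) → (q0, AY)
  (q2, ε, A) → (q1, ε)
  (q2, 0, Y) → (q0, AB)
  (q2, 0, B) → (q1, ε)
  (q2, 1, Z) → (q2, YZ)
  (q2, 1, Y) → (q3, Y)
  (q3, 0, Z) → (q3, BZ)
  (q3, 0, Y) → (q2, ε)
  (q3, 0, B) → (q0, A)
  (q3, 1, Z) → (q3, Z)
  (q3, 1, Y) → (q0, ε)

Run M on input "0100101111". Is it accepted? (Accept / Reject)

(q0, 0100101111, Z)
  read 0, top Z: go to q0, push BZ → (q0, 100101111, BZ)
  ε-move, top B: go to q2, push ε → (q2, 100101111, Z)
  read 1, top Z: go to q2, push YZ → (q2, 00101111, YZ)
  read 0, top Y: go to q0, push AB → (q0, 0101111, ABZ)
  read 0, top A: go to q3, push Y → (q3, 101111, YBZ)
  read 1, top Y: go to q0, push ε → (q0, 01111, BZ)
  ε-move, top B: go to q2, push ε → (q2, 01111, Z)
No transition applies at (q2, 01111, Z); input not fully consumed.

Reject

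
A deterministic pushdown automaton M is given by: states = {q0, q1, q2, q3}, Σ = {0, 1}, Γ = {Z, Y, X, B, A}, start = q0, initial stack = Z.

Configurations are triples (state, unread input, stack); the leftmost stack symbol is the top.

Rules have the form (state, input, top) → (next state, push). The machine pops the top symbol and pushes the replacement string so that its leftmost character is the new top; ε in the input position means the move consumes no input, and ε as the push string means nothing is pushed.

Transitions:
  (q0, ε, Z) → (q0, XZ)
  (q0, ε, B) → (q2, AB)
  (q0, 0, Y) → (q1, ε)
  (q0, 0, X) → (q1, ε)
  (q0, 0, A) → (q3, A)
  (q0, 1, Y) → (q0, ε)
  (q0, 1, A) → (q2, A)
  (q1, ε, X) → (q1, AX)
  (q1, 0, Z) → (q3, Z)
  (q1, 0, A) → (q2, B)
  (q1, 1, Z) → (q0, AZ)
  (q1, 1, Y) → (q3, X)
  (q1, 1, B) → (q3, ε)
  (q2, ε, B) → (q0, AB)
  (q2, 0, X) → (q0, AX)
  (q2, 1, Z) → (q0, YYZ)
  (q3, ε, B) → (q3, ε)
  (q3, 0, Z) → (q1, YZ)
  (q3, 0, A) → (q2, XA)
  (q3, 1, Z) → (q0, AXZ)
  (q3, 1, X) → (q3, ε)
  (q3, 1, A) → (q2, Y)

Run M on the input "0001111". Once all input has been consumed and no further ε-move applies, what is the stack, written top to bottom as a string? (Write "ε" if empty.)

AXZ

(q0, 0001111, Z)
  ε-move, top Z: go to q0, push XZ → (q0, 0001111, XZ)
  read 0, top X: go to q1, push ε → (q1, 001111, Z)
  read 0, top Z: go to q3, push Z → (q3, 01111, Z)
  read 0, top Z: go to q1, push YZ → (q1, 1111, YZ)
  read 1, top Y: go to q3, push X → (q3, 111, XZ)
  read 1, top X: go to q3, push ε → (q3, 11, Z)
  read 1, top Z: go to q0, push AXZ → (q0, 1, AXZ)
  read 1, top A: go to q2, push A → (q2, ε, AXZ)
All input consumed in state q2 with stack AXZ.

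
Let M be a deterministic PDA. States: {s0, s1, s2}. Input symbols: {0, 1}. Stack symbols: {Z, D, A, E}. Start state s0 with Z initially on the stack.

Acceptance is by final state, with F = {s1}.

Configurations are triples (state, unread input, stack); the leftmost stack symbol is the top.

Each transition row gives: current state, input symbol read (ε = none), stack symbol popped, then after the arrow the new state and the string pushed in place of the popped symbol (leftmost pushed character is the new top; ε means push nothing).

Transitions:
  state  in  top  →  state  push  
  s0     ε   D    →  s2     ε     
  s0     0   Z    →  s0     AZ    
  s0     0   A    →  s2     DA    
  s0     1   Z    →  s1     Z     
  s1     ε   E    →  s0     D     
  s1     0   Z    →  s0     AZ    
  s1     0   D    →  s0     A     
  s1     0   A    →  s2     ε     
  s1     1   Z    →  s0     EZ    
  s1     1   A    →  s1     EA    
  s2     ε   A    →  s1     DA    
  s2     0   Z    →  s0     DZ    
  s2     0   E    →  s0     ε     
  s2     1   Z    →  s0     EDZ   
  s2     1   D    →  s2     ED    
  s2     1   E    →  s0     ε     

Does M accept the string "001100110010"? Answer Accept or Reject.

Accept

(s0, 001100110010, Z) ⊢ (s0, 01100110010, AZ) ⊢ (s2, 1100110010, DAZ) ⊢ (s2, 100110010, EDAZ) ⊢ (s0, 00110010, DAZ) ⊢ (s2, 00110010, AZ) ⊢ (s1, 00110010, DAZ) ⊢ (s0, 0110010, AAZ) ⊢ (s2, 110010, DAAZ) ⊢ (s2, 10010, EDAAZ) ⊢ (s0, 0010, DAAZ) ⊢ (s2, 0010, AAZ) ⊢ (s1, 0010, DAAZ) ⊢ (s0, 010, AAAZ) ⊢ (s2, 10, DAAAZ) ⊢ (s2, 0, EDAAAZ) ⊢ (s0, ε, DAAAZ) ⊢ (s2, ε, AAAZ) ⊢ (s1, ε, DAAAZ)
All input consumed; state s1 ∈ F.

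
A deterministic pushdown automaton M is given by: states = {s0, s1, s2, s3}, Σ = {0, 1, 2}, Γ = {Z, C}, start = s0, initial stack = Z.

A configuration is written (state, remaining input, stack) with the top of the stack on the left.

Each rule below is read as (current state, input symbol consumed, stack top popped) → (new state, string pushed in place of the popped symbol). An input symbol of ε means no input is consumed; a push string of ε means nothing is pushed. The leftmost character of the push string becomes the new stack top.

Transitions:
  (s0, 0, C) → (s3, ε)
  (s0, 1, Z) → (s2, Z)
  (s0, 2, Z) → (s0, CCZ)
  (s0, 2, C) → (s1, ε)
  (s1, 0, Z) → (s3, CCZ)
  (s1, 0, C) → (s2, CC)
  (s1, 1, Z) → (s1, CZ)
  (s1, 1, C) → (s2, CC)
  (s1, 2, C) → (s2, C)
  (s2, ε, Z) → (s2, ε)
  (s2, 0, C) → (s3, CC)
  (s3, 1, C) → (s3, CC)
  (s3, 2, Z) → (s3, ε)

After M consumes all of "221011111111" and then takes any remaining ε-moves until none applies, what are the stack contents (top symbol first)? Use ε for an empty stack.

CCCCCCCCCCCZ

(s0, 221011111111, Z)
  read 2, top Z: go to s0, push CCZ → (s0, 21011111111, CCZ)
  read 2, top C: go to s1, push ε → (s1, 1011111111, CZ)
  read 1, top C: go to s2, push CC → (s2, 011111111, CCZ)
  read 0, top C: go to s3, push CC → (s3, 11111111, CCCZ)
  read 1, top C: go to s3, push CC → (s3, 1111111, CCCCZ)
  read 1, top C: go to s3, push CC → (s3, 111111, CCCCCZ)
  read 1, top C: go to s3, push CC → (s3, 11111, CCCCCCZ)
  read 1, top C: go to s3, push CC → (s3, 1111, CCCCCCCZ)
  read 1, top C: go to s3, push CC → (s3, 111, CCCCCCCCZ)
  read 1, top C: go to s3, push CC → (s3, 11, CCCCCCCCCZ)
  read 1, top C: go to s3, push CC → (s3, 1, CCCCCCCCCCZ)
  read 1, top C: go to s3, push CC → (s3, ε, CCCCCCCCCCCZ)
All input consumed in state s3 with stack CCCCCCCCCCCZ.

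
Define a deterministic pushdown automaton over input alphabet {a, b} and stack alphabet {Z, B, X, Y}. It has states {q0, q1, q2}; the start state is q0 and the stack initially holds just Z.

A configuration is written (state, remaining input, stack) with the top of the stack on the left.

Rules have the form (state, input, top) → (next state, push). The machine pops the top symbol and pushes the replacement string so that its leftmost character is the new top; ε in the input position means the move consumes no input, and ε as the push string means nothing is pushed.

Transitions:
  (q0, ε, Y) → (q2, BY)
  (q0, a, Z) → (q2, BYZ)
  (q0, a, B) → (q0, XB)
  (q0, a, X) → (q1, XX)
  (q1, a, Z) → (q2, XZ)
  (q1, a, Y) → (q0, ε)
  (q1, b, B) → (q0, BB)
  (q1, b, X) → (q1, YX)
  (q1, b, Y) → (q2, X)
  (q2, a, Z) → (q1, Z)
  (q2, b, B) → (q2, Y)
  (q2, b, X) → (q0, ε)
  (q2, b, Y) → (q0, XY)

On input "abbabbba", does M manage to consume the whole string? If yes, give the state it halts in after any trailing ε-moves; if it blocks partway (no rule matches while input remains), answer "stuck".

q1

(q0, abbabbba, Z)
  read a, top Z: go to q2, push BYZ → (q2, bbabbba, BYZ)
  read b, top B: go to q2, push Y → (q2, babbba, YYZ)
  read b, top Y: go to q0, push XY → (q0, abbba, XYYZ)
  read a, top X: go to q1, push XX → (q1, bbba, XXYYZ)
  read b, top X: go to q1, push YX → (q1, bba, YXXYYZ)
  read b, top Y: go to q2, push X → (q2, ba, XXXYYZ)
  read b, top X: go to q0, push ε → (q0, a, XXYYZ)
  read a, top X: go to q1, push XX → (q1, ε, XXXYYZ)
All input consumed; M is in state q1.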